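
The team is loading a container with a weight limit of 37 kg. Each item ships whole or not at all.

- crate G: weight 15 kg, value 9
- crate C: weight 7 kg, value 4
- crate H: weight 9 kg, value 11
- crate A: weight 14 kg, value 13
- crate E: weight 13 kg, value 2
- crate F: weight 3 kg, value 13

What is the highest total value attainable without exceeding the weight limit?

crate G + crate C + crate H + crate F: weight 15 + 7 + 9 + 3 = 34 ≤ 37, value 9 + 4 + 11 + 13 = 37.
crate C + crate H + crate A + crate F: weight 7 + 9 + 14 + 3 = 33 ≤ 37, value 4 + 11 + 13 + 13 = 41.
crate H + crate A + crate F: weight 9 + 14 + 3 = 26 ≤ 37, value 11 + 13 + 13 = 37.
Best is crate C, crate H, crate A, and crate F with total value 41.

41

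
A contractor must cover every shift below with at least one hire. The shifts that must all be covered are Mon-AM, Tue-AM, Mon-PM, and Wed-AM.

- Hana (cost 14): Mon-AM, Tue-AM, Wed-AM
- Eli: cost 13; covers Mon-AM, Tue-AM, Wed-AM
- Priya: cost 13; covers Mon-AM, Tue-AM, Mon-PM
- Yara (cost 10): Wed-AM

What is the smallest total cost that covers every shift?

23

This is a weighted set-cover instance.
Choose Priya and Yara: together they cover Mon-AM, Tue-AM, Mon-PM, Wed-AM — every shift.
Total cost: 13 + 10 = 23.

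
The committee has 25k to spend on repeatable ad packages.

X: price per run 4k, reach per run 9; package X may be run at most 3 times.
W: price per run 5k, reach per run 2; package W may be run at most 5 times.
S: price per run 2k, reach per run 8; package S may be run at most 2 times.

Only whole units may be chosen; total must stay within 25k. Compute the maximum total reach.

3×X and 2×S: price 16 ≤ 25, reach 3·9 + 2·8 = 43.
3×X, 1×W, and 2×S: price 21 ≤ 25, reach 3·9 + 1·2 + 2·8 = 45.
Best is 45.

45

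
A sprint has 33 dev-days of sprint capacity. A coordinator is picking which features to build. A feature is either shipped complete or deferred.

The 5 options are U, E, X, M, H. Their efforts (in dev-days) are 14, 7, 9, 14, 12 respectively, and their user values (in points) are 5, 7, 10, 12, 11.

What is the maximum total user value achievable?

30

Allowing fractional choices, the relaxed optimum would be about 32.3, but features are indivisible.
E + M + H: effort 7 + 14 + 12 = 33 ≤ 33, user value 7 + 12 + 11 = 30.
E + X + M: effort 7 + 9 + 14 = 30 ≤ 33, user value 7 + 10 + 12 = 29.
Best is E, M, and H with total user value 30.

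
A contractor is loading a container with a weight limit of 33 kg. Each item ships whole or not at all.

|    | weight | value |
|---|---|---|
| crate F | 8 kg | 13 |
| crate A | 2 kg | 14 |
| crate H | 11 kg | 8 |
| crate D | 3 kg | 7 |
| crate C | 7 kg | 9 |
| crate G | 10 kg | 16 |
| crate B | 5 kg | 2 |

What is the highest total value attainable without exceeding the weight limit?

This is an integer program with binary decision variables.
Allowing fractional choices, the relaxed optimum would be about 61.2, but items are indivisible.
crate A + crate H + crate D + crate C + crate G: weight 2 + 11 + 3 + 7 + 10 = 33 ≤ 33, value 14 + 8 + 7 + 9 + 16 = 54.
crate F + crate A + crate C + crate G + crate B: weight 8 + 2 + 7 + 10 + 5 = 32 ≤ 33, value 13 + 14 + 9 + 16 + 2 = 54.
crate F + crate A + crate D + crate C + crate G: weight 8 + 2 + 3 + 7 + 10 = 30 ≤ 33, value 13 + 14 + 7 + 9 + 16 = 59.
Best is crate F, crate A, crate D, crate C, and crate G with total value 59.

59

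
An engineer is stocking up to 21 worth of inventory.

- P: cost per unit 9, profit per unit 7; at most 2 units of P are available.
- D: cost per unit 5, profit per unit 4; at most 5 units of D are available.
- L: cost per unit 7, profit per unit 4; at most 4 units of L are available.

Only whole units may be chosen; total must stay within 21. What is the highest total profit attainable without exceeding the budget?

D has the best ratio (4/5); taking only D gives at most 4×4 = 16 (stopped by the cost limit).
Optimal: 4×D: cost 20 ≤ 21, profit 4·4 = 16.

16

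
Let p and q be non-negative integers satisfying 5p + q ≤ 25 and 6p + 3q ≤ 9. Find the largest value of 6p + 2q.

The continuous relaxation peaks at (1.5, 0) with value 9.00; rounding to a feasible lattice point costs some objective.
(p,q)=(1,1): 5·1+1·1=6≤25, 6·1+3·1=9≤9, objective 8.
(p,q)=(1,0): 5·1+1·0=5≤25, 6·1+3·0=6≤9, objective 6.
(p,q)=(0,2): 5·0+1·2=2≤25, 6·0+3·2=6≤9, objective 4.
Maximum is 8 at (p,q)=(1,1).

8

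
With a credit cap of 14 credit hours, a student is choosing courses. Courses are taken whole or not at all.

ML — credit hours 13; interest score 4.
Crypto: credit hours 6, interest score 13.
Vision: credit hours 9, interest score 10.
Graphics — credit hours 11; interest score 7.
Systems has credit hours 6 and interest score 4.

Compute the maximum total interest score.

Allowing fractional choices, the relaxed optimum would be about 21.9, but courses are indivisible.
Crypto + Systems: credit hours 6 + 6 = 12 ≤ 14, interest score 13 + 4 = 17.
Crypto: credit hours 6 ≤ 14, interest score 13.
Best is Crypto and Systems with total interest score 17.

17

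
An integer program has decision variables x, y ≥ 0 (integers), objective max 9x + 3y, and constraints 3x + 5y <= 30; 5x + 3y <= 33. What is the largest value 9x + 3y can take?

The continuous relaxation peaks at (6.6, 0) with value 59.40; rounding to a feasible lattice point costs some objective.
(x,y)=(6,1): 3·6+5·1=23≤30, 5·6+3·1=33≤33, objective 57.
(x,y)=(6,0): 3·6+5·0=18≤30, 5·6+3·0=30≤33, objective 54.
(x,y)=(5,2): 3·5+5·2=25≤30, 5·5+3·2=31≤33, objective 51.
(x,y)=(5,1): 3·5+5·1=20≤30, 5·5+3·1=28≤33, objective 48.
No feasible integer point exceeds 57.

57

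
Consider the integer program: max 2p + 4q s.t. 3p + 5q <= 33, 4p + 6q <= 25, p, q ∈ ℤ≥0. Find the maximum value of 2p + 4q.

The continuous relaxation peaks at (0, 4.17) with value 16.67; rounding to a feasible lattice point costs some objective.
(p,q)=(0,4): 3·0+5·4=20≤33, 4·0+6·4=24≤25, objective 16.
(p,q)=(1,3): 3·1+5·3=18≤33, 4·1+6·3=22≤25, objective 14.
(p,q)=(0,3): 3·0+5·3=15≤33, 4·0+6·3=18≤25, objective 12.
The best lattice point is (0,4), giving 16.

16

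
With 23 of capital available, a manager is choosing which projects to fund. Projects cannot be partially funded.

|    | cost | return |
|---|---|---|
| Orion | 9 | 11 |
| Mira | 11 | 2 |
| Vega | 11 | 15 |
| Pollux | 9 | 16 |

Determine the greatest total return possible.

31

Allowing fractional choices, the relaxed optimum would be about 34.7, but projects are indivisible.
Orion + Pollux: cost 9 + 9 = 18 ≤ 23, return 11 + 16 = 27.
Vega + Pollux: cost 11 + 9 = 20 ≤ 23, return 15 + 16 = 31.
Best is Vega and Pollux with total return 31.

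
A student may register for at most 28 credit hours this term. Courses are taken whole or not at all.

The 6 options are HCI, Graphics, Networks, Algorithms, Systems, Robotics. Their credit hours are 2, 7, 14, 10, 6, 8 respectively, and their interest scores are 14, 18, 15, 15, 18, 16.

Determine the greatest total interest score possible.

66

Take HCI, Graphics, Systems, and Robotics: credit hours 2 + 7 + 6 + 8 = 23 ≤ 28, interest score 14 + 18 + 18 + 16 = 66.
No other feasible combination does better.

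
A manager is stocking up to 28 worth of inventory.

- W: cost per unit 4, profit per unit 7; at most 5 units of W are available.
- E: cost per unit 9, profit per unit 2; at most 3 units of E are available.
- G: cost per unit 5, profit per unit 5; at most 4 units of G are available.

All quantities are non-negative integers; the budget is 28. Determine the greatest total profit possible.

This is a bounded integer knapsack.
W has the best ratio (7/4); taking only W gives at most 5×7 = 35 (stopped by the supply cap of 5).
Mixing does better — 5×W and 1×G: cost 25 ≤ 28, profit 5·7 + 1·5 = 40.

40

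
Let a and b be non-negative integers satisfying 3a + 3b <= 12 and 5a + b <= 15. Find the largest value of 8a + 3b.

(a,b)=(3,0) is feasible, giving 24.
(a,b)=(2,2) is feasible, giving 22.
(a,b)=(2,1) is feasible, giving 19.
No feasible integer point exceeds 24.

24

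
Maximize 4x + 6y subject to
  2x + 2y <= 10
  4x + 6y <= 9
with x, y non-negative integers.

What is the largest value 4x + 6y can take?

Relaxing integrality, the LP optimum is 9.00 at (x,y) = (2.25, 0), which is not an integer point.
(x,y)=(2,0): 2·2+2·0=4≤10, 4·2+6·0=8≤9, objective 8.
(x,y)=(1,0): 2·1+2·0=2≤10, 4·1+6·0=4≤9, objective 4.
No feasible integer point exceeds 8.

8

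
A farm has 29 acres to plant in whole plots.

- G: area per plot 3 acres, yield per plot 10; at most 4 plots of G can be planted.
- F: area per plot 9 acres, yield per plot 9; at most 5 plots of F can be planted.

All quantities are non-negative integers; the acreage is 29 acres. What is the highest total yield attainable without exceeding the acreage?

This is a bounded integer knapsack.
G has the best ratio (10/3); taking only G gives at most 4×10 = 40 (stopped by the supply cap of 4).
Mixing does better — 4×G and 1×F: area 21 ≤ 29, yield 4·10 + 1·9 = 49.

49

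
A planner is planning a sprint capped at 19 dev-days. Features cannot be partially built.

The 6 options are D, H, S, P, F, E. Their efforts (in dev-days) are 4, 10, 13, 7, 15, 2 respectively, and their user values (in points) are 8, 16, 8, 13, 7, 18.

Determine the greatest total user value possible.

Take H, P, and E: effort 10 + 7 + 2 = 19 ≤ 19, user value 16 + 13 + 18 = 47.
No other feasible combination does better.

47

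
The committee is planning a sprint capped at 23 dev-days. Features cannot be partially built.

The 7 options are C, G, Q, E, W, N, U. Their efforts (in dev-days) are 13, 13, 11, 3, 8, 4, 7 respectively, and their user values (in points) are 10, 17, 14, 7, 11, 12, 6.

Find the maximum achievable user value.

Treat it as a binary knapsack problem.
Take Q, W, and N: effort 11 + 8 + 4 = 23 ≤ 23, user value 14 + 11 + 12 = 37.
No other feasible combination does better.

37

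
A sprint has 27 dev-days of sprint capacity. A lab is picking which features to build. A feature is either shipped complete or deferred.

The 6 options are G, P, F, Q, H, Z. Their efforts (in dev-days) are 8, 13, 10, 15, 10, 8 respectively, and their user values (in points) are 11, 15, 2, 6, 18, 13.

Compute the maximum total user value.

This is an integer program with binary decision variables.
Allowing fractional choices, the relaxed optimum would be about 43.2, but features are indivisible.
G + H + Z: effort 8 + 10 + 8 = 26 ≤ 27, user value 11 + 18 + 13 = 42.
P + H: effort 13 + 10 = 23 ≤ 27, user value 15 + 18 = 33.
Best is G, H, and Z with total user value 42.

42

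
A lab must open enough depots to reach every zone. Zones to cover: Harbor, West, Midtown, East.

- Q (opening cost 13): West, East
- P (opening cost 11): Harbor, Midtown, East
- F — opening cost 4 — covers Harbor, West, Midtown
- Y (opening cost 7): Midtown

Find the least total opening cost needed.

Choose P and F: together they cover Harbor, West, Midtown, East — every zone.
Total opening cost: 11 + 4 = 15.
No cover costs less than 15.

15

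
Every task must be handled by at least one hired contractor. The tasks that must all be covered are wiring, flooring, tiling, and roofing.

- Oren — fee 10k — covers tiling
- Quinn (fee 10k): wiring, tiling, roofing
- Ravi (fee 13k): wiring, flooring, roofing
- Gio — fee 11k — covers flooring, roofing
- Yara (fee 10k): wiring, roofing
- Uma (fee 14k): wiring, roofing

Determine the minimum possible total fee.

Choose Quinn and Gio: together they cover wiring, flooring, tiling, roofing — every task.
Total fee: 10 + 11 = 21.
No cover costs less than 21.

21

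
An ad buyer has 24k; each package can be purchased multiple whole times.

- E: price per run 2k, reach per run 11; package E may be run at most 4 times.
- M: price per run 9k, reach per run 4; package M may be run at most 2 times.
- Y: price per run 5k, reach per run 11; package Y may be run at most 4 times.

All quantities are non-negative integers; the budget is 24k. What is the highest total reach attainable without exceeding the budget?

77

This is a bounded integer knapsack.
E has the best ratio (11/2); taking only E gives at most 4×11 = 44 (stopped by the supply cap of 4).
Mixing does better — 4×E and 3×Y: price 23 ≤ 24, reach 4·11 + 3·11 = 77.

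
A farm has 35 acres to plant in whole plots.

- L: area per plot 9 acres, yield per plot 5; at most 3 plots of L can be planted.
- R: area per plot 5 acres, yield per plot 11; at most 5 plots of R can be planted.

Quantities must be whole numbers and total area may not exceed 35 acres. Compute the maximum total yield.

60

1×L and 5×R: area 34 ≤ 35, yield 1·5 + 5·11 = 60.
5×R: area 25 ≤ 35, yield 5·11 = 55.
Best is 60.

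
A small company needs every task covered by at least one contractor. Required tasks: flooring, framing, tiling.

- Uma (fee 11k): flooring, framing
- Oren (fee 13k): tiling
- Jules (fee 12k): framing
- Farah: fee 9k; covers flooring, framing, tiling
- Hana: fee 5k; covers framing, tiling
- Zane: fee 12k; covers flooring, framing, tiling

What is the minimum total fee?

9

The greedy cost-per-new-task heuristic would pick Hana and Farah for 14, but a cheaper cover exists.
Farah alone covers flooring, framing, tiling — every task.
Total fee: 9.
No cover costs less than 9.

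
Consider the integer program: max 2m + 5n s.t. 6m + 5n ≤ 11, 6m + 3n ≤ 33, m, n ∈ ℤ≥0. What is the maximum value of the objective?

10

(m,n)=(0,2): 6·0+5·2=10≤11, 6·0+3·2=6≤33, objective 10.
(m,n)=(1,1): 6·1+5·1=11≤11, 6·1+3·1=9≤33, objective 7.
(m,n)=(0,1): 6·0+5·1=5≤11, 6·0+3·1=3≤33, objective 5.
The best lattice point is (0,2), giving 10.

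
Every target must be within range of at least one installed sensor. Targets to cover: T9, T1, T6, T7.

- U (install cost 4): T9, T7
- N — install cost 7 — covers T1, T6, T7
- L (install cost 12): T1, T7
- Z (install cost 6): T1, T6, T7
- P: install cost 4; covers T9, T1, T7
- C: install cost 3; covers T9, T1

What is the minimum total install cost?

This is a weighted set-cover instance.
The greedy cost-per-new-target heuristic would pick P and Z for 10, but a cheaper cover exists.
Choose Z and C: together they cover T9, T1, T6, T7 — every target.
Total install cost: 6 + 3 = 9.
No cover costs less than 9.

9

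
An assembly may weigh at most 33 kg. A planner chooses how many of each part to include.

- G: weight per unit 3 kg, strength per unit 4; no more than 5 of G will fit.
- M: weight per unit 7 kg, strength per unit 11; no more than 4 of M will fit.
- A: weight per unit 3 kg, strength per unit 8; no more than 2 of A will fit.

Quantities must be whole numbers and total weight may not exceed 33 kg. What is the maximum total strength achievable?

This is a bounded integer knapsack.
Take 2×G, 3×M, and 2×A: weight 33 ≤ 33, strength 2·4 + 3·11 + 2·8 = 57.
A has the best ratio (8/3) and is taken to its limit of 2; remaining capacity is filled optimally with the others.

57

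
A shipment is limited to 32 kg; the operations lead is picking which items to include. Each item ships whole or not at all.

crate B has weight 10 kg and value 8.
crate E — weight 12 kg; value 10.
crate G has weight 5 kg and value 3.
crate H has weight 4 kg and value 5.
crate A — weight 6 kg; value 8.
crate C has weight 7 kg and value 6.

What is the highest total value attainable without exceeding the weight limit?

31

crate B + crate G + crate H + crate A + crate C: weight 10 + 5 + 4 + 6 + 7 = 32 ≤ 32, value 8 + 3 + 5 + 8 + 6 = 30.
crate B + crate E + crate H + crate A: weight 10 + 12 + 4 + 6 = 32 ≤ 32, value 8 + 10 + 5 + 8 = 31.
Best is crate B, crate E, crate H, and crate A with total value 31.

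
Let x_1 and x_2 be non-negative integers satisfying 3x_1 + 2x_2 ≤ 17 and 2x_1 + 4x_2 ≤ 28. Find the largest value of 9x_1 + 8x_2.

(x_1,x_2)=(3,4): 3·3+2·4=17≤17, 2·3+4·4=22≤28, objective 59.
(x_1,x_2)=(2,5): 3·2+2·5=16≤17, 2·2+4·5=24≤28, objective 58.
The best lattice point is (3,4), giving 59.

59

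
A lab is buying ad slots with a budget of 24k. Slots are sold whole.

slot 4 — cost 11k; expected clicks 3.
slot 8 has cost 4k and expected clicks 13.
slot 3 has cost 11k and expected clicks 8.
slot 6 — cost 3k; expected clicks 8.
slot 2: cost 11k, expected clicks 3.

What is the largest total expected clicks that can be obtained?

This is an integer program with binary decision variables.
Allowing fractional choices, the relaxed optimum would be about 30.6, but ad slots are indivisible.
slot 8 + slot 3 + slot 6: cost 4 + 11 + 3 = 18 ≤ 24, expected clicks 13 + 8 + 8 = 29.
slot 4 + slot 8 + slot 6: cost 11 + 4 + 3 = 18 ≤ 24, expected clicks 3 + 13 + 8 = 24.
slot 8 + slot 6 + slot 2: cost 4 + 3 + 11 = 18 ≤ 24, expected clicks 13 + 8 + 3 = 24.
Best is slot 8, slot 3, and slot 6 with total expected clicks 29.

29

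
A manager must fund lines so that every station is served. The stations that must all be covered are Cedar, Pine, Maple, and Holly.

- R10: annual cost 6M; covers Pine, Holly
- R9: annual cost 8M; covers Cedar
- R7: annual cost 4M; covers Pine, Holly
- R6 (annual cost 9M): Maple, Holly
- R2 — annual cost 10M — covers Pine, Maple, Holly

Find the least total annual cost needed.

18

The greedy cost-per-new-station heuristic would pick R7, R9, and R6 for 21, but a cheaper cover exists.
Choose R9 and R2: together they cover Cedar, Pine, Maple, Holly — every station.
Total annual cost: 8 + 10 = 18.
No cover costs less than 18.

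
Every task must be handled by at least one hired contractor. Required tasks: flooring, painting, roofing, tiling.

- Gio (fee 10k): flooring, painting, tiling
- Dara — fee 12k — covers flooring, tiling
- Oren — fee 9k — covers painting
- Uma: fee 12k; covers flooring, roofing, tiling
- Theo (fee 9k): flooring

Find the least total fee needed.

21

The greedy cost-per-new-task heuristic would pick Gio and Uma for 22, but a cheaper cover exists.
Choose Oren and Uma: together they cover flooring, painting, roofing, tiling — every task.
Total fee: 9 + 12 = 21.
No cover costs less than 21.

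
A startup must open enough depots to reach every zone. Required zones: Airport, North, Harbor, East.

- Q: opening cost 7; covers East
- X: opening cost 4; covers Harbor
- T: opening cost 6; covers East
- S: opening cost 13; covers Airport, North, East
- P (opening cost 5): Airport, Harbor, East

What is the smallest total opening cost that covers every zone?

The greedy cost-per-new-zone heuristic would pick P and S for 18, but a cheaper cover exists.
Choose X and S: together they cover Airport, North, Harbor, East — every zone.
Total opening cost: 4 + 13 = 17.
No cover costs less than 17.

17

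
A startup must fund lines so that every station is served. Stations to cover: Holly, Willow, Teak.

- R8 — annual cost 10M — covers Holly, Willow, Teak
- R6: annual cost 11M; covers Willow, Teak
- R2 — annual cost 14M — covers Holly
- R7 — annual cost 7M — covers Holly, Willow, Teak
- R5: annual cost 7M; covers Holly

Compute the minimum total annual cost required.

R7 alone covers Holly, Willow, Teak — every station.
Total annual cost: 7.

7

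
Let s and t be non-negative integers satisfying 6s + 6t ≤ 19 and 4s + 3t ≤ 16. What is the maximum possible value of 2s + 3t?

(s,t)=(0,3) is feasible, giving 9.
(s,t)=(1,2) is feasible, giving 8.
Maximum is 9 at (s,t)=(0,3).

9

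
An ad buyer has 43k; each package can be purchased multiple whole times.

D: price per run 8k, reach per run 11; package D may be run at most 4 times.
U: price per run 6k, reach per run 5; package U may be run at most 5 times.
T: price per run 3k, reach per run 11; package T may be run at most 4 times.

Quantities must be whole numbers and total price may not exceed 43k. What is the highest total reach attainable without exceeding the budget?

T has the best ratio (11/3); taking only T gives at most 4×11 = 44 (stopped by the supply cap of 4).
Mixing does better — 3×D, 1×U, and 4×T: price 42 ≤ 43, reach 3·11 + 1·5 + 4·11 = 82.

82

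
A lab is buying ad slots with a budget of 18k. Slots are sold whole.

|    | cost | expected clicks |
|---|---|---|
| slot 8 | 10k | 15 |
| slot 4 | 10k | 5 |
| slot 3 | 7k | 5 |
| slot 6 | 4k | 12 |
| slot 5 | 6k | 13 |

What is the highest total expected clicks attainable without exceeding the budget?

This is an integer program with binary decision variables.
Allowing fractional choices, the relaxed optimum would be about 37.0, but ad slots are indivisible.
slot 8 + slot 6: cost 10 + 4 = 14 ≤ 18, expected clicks 15 + 12 = 27.
slot 8 + slot 5: cost 10 + 6 = 16 ≤ 18, expected clicks 15 + 13 = 28.
slot 3 + slot 6 + slot 5: cost 7 + 4 + 6 = 17 ≤ 18, expected clicks 5 + 12 + 13 = 30.
Best is slot 3, slot 6, and slot 5 with total expected clicks 30.

30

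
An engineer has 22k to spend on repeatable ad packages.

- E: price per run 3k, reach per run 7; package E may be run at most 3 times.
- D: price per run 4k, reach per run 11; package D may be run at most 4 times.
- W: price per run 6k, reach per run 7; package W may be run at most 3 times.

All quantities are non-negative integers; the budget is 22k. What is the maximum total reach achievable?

58

This is a bounded integer knapsack.
Take 2×E and 4×D: price 22 ≤ 22, reach 2·7 + 4·11 = 58.
D has the best ratio (11/4) and is taken to its limit of 4; remaining capacity is filled optimally with the others.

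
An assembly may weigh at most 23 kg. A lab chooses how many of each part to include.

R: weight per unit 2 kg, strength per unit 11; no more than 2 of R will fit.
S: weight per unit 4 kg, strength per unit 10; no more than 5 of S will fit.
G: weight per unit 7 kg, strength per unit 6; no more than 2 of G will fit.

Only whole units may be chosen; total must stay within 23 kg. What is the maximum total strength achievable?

This is a bounded integer knapsack.
R has the best ratio (11/2); taking only R gives at most 2×11 = 22 (stopped by the supply cap of 2).
Mixing does better — 2×R and 4×S: weight 20 ≤ 23, strength 2·11 + 4·10 = 62.

62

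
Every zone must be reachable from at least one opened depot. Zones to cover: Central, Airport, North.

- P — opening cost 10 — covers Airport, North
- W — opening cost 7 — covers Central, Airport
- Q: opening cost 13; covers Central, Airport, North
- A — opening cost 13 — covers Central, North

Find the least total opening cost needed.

The greedy cost-per-new-zone heuristic would pick W and P for 17, but a cheaper cover exists.
Q alone covers Central, Airport, North — every zone.
Total opening cost: 13.
No cover costs less than 13.

13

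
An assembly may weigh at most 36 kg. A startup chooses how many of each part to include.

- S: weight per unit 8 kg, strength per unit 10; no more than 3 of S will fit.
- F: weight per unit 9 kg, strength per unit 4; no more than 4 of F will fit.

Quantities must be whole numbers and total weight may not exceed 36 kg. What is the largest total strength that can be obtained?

3×S and 1×F: weight 33 ≤ 36, strength 3·10 + 1·4 = 34.
3×S: weight 24 ≤ 36, strength 3·10 = 30.
Best is 34.

34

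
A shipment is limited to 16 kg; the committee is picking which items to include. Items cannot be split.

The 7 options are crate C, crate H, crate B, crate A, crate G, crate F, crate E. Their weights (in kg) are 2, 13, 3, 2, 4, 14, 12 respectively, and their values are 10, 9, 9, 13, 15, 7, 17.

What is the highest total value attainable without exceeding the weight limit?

47

This is a 0-1 knapsack instance.
Allowing fractional choices, the relaxed optimum would be about 54.1, but items are indivisible.
crate C + crate A + crate E: weight 2 + 2 + 12 = 16 ≤ 16, value 10 + 13 + 17 = 40.
crate C + crate B + crate A + crate G: weight 2 + 3 + 2 + 4 = 11 ≤ 16, value 10 + 9 + 13 + 15 = 47.
crate C + crate A + crate G: weight 2 + 2 + 4 = 8 ≤ 16, value 10 + 13 + 15 = 38.
Best is crate C, crate B, crate A, and crate G with total value 47.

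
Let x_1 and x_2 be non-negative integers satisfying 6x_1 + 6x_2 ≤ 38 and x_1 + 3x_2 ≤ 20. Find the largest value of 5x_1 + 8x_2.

48

(x_1,x_2)=(0,6): 6·0+6·6=36≤38, 1·0+3·6=18≤20, objective 48.
(x_1,x_2)=(1,5): 6·1+6·5=36≤38, 1·1+3·5=16≤20, objective 45.
The best lattice point is (0,6), giving 48.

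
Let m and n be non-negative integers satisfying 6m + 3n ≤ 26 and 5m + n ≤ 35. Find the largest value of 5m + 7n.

The continuous relaxation peaks at (0, 8.67) with value 60.67; rounding to a feasible lattice point costs some objective.
(m,n)=(0,8): 6·0+3·8=24≤26, 5·0+1·8=8≤35, objective 56.
(m,n)=(0,7): 6·0+3·7=21≤26, 5·0+1·7=7≤35, objective 49.
The best lattice point is (0,8), giving 56.

56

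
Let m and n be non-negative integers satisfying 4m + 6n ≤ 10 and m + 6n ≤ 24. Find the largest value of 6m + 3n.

(m,n)=(2,0): 4·2+6·0=8≤10, 1·2+6·0=2≤24, objective 12.
(m,n)=(1,1): 4·1+6·1=10≤10, 1·1+6·1=7≤24, objective 9.
(m,n)=(1,0): 4·1+6·0=4≤10, 1·1+6·0=1≤24, objective 6.
Maximum is 12 at (m,n)=(2,0).

12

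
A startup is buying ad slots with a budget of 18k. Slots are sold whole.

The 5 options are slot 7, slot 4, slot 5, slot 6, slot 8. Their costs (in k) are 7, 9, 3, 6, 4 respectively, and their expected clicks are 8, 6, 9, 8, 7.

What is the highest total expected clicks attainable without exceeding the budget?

slot 5 + slot 6 + slot 8: cost 3 + 6 + 4 = 13 ≤ 18, expected clicks 9 + 8 + 7 = 24.
slot 7 + slot 5 + slot 6: cost 7 + 3 + 6 = 16 ≤ 18, expected clicks 8 + 9 + 8 = 25.
slot 7 + slot 5 + slot 8: cost 7 + 3 + 4 = 14 ≤ 18, expected clicks 8 + 9 + 7 = 24.
Best is slot 7, slot 5, and slot 6 with total expected clicks 25.

25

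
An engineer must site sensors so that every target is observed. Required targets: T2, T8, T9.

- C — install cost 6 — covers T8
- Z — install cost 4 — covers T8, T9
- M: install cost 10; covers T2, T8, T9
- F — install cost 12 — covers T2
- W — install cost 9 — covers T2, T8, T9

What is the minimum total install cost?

W alone covers T2, T8, T9 — every target.
Total install cost: 9.

9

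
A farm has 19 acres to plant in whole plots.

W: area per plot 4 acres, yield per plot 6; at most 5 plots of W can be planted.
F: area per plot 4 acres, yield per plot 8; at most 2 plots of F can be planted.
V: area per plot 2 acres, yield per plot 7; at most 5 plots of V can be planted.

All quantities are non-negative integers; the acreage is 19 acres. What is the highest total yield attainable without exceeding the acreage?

V has the best ratio (7/2); taking only V gives at most 5×7 = 35 (stopped by the supply cap of 5).
Mixing does better — 2×F and 5×V: area 18 ≤ 19, yield 2·8 + 5·7 = 51.

51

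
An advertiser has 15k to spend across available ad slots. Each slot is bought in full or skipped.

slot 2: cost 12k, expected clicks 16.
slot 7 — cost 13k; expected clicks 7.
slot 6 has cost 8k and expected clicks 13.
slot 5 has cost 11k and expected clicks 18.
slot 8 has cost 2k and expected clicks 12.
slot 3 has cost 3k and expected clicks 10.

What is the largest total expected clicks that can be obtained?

slot 6 + slot 8 + slot 3: cost 8 + 2 + 3 = 13 ≤ 15, expected clicks 13 + 12 + 10 = 35.
slot 5 + slot 8: cost 11 + 2 = 13 ≤ 15, expected clicks 18 + 12 = 30.
slot 2 + slot 8: cost 12 + 2 = 14 ≤ 15, expected clicks 16 + 12 = 28.
Best is slot 6, slot 8, and slot 3 with total expected clicks 35.

35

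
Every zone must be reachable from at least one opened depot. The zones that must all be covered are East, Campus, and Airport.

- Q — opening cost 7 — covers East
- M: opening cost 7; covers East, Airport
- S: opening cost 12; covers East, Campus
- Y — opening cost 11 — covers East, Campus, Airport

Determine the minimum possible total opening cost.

11

The greedy cost-per-new-zone heuristic would pick M and Y for 18, but a cheaper cover exists.
Y alone covers East, Campus, Airport — every zone.
Total opening cost: 11.
No cover costs less than 11.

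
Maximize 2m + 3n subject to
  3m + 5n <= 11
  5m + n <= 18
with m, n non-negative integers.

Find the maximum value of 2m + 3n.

7

(m,n)=(2,1) is feasible, giving 7.
(m,n)=(3,0) is feasible, giving 6.
(m,n)=(1,1) is feasible, giving 5.
(m,n)=(2,0) is feasible, giving 4.
No feasible integer point exceeds 7.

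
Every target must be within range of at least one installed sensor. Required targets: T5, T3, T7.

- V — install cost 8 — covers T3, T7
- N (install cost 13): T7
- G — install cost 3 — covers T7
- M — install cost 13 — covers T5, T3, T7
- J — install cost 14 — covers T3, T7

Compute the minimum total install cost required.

The greedy cost-per-new-target heuristic would pick G and M for 16, but a cheaper cover exists.
M alone covers T5, T3, T7 — every target.
Total install cost: 13.
No cover costs less than 13.

13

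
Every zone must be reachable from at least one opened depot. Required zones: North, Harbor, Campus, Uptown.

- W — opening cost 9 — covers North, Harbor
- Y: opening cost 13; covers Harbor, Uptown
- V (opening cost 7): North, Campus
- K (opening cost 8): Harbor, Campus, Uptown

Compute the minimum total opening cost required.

Choose V and K: together they cover North, Harbor, Campus, Uptown — every zone.
Total opening cost: 7 + 8 = 15.
No cover costs less than 15.

15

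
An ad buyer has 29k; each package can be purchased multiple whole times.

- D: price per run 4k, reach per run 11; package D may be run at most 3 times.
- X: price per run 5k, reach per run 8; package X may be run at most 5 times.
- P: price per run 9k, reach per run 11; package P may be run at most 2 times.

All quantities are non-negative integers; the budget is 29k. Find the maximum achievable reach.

3×D and 3×X: price 27 ≤ 29, reach 3·11 + 3·8 = 57.
2×D and 4×X: price 28 ≤ 29, reach 2·11 + 4·8 = 54.
Best is 57.

57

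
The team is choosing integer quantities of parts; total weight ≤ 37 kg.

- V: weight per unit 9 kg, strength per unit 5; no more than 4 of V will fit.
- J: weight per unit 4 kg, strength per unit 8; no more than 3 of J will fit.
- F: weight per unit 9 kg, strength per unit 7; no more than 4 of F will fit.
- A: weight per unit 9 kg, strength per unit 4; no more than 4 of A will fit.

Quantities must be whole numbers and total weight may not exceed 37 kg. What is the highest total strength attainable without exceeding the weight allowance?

38

This is a bounded integer knapsack.
Take 3×J and 2×F: weight 30 ≤ 37, strength 3·8 + 2·7 = 38.
J has the best ratio (8/4) and is taken to its limit of 3; remaining capacity is filled optimally with the others.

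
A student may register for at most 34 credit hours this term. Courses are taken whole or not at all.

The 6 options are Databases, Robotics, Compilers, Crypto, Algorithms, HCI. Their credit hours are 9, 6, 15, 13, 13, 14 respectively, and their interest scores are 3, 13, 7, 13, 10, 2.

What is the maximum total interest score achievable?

36

Take Robotics, Crypto, and Algorithms: credit hours 6 + 13 + 13 = 32 ≤ 34, interest score 13 + 13 + 10 = 36.
No other feasible combination does better.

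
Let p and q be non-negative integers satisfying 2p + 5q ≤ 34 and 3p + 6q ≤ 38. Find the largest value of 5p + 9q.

The continuous relaxation peaks at (12.7, 0) with value 63.33; rounding to a feasible lattice point costs some objective.
(p,q)=(12,0): 2·12+5·0=24≤34, 3·12+6·0=36≤38, objective 60.
(p,q)=(11,0): 2·11+5·0=22≤34, 3·11+6·0=33≤38, objective 55.
Maximum is 60 at (p,q)=(12,0).

60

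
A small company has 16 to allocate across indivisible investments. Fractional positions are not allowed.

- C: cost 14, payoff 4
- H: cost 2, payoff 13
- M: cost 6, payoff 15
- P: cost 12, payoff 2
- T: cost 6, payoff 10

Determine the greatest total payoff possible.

38

This is a 0-1 knapsack instance.
Take H, M, and T: cost 2 + 6 + 6 = 14 ≤ 16, payoff 13 + 15 + 10 = 38.
No other feasible combination does better.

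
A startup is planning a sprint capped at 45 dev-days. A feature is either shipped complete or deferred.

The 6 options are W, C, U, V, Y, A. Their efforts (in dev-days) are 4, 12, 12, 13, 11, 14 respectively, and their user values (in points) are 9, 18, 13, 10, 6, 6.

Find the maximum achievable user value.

50

Allowing fractional choices, the relaxed optimum would be about 52.2, but features are indivisible.
W + C + U + Y: effort 4 + 12 + 12 + 11 = 39 ≤ 45, user value 9 + 18 + 13 + 6 = 46.
W + C + U + A: effort 4 + 12 + 12 + 14 = 42 ≤ 45, user value 9 + 18 + 13 + 6 = 46.
W + C + U + V: effort 4 + 12 + 12 + 13 = 41 ≤ 45, user value 9 + 18 + 13 + 10 = 50.
Best is W, C, U, and V with total user value 50.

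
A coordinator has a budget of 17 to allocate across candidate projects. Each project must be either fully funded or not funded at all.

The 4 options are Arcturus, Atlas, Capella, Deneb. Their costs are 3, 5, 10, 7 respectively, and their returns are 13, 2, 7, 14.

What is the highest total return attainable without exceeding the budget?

29

Allowing fractional choices, the relaxed optimum would be about 31.9, but projects are indivisible.
Capella + Deneb: cost 10 + 7 = 17 ≤ 17, return 7 + 14 = 21.
Arcturus + Deneb: cost 3 + 7 = 10 ≤ 17, return 13 + 14 = 27.
Arcturus + Atlas + Deneb: cost 3 + 5 + 7 = 15 ≤ 17, return 13 + 2 + 14 = 29.
Best is Arcturus, Atlas, and Deneb with total return 29.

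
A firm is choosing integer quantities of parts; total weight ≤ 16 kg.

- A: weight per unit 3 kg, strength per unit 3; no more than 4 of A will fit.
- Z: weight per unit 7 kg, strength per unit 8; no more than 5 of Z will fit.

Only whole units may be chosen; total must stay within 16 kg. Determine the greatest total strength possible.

Take 3×A and 1×Z: weight 16 ≤ 16, strength 3·3 + 1·8 = 17.
No other integer combination yields more.

17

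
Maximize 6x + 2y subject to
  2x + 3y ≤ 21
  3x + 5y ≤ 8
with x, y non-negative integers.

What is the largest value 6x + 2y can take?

The continuous relaxation peaks at (2.67, 0) with value 16.00; rounding to a feasible lattice point costs some objective.
(x,y)=(2,0): 2·2+3·0=4≤21, 3·2+5·0=6≤8, objective 12.
(x,y)=(1,1): 2·1+3·1=5≤21, 3·1+5·1=8≤8, objective 8.
(x,y)=(1,0): 2·1+3·0=2≤21, 3·1+5·0=3≤8, objective 6.
The best lattice point is (2,0), giving 12.

12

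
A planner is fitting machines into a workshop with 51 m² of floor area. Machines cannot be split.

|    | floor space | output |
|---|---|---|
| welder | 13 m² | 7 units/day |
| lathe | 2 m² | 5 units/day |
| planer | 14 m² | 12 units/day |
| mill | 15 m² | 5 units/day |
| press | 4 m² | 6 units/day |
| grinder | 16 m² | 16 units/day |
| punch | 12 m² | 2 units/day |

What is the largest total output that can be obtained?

Allowing fractional choices, the relaxed optimum would be about 46.7, but machines are indivisible.
welder + lathe + planer + press + grinder: floor space 13 + 2 + 14 + 4 + 16 = 49 ≤ 51, output 7 + 5 + 12 + 6 + 16 = 46.
lathe + planer + mill + press + grinder: floor space 2 + 14 + 15 + 4 + 16 = 51 ≤ 51, output 5 + 12 + 5 + 6 + 16 = 44.
welder + planer + press + grinder: floor space 13 + 14 + 4 + 16 = 47 ≤ 51, output 7 + 12 + 6 + 16 = 41.
Best is welder, lathe, planer, press, and grinder with total output 46.

46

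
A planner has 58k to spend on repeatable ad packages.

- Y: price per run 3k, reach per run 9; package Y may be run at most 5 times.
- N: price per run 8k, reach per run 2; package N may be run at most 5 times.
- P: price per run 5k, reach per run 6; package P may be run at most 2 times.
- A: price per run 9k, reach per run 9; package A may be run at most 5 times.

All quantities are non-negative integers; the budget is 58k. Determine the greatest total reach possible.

87

This is a bounded integer knapsack.
4×Y, 2×P, and 4×A: price 58 ≤ 58, reach 4·9 + 2·6 + 4·9 = 84.
5×Y, 1×P, and 4×A: price 56 ≤ 58, reach 5·9 + 1·6 + 4·9 = 87.
Best is 87.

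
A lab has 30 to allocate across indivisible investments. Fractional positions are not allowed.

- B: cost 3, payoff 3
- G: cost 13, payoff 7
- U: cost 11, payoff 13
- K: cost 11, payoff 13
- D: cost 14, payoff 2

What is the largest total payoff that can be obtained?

29

Allowing fractional choices, the relaxed optimum would be about 31.7, but investments are indivisible.
B + G + U: cost 3 + 13 + 11 = 27 ≤ 30, payoff 3 + 7 + 13 = 23.
B + U + K: cost 3 + 11 + 11 = 25 ≤ 30, payoff 3 + 13 + 13 = 29.
U + K: cost 11 + 11 = 22 ≤ 30, payoff 13 + 13 = 26.
Best is B, U, and K with total payoff 29.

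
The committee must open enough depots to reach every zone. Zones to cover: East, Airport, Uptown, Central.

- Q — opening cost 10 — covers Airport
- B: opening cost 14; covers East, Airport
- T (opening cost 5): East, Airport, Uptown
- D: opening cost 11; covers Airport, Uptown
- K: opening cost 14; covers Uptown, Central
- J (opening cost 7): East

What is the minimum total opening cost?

This is an integer covering problem.
Choose T and K: together they cover East, Airport, Uptown, Central — every zone.
Total opening cost: 5 + 14 = 19.
No cover costs less than 19.

19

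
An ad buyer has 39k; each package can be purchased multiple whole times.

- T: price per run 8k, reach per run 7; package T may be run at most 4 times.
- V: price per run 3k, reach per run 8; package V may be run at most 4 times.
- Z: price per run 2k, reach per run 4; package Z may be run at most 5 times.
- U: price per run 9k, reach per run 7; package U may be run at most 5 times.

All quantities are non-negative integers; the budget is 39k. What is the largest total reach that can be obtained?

2×T, 4×V, and 5×Z: price 38 ≤ 39, reach 2·7 + 4·8 + 5·4 = 66.
1×T, 4×V, 5×Z, and 1×U: price 39 ≤ 39, reach 1·7 + 4·8 + 5·4 + 1·7 = 66.
Best is 66.

66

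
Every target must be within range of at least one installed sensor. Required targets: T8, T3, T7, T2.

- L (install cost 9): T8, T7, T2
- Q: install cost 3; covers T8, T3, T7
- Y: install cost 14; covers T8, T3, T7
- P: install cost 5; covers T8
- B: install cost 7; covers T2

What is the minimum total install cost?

Choose Q and B: together they cover T8, T3, T7, T2 — every target.
Total install cost: 3 + 7 = 10.

10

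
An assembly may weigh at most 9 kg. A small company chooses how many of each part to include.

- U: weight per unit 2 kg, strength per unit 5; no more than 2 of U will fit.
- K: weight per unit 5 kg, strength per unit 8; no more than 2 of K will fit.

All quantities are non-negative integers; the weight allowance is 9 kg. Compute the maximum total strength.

18

U has the best ratio (5/2); taking only U gives at most 2×5 = 10 (stopped by the supply cap of 2).
Mixing does better — 2×U and 1×K: weight 9 ≤ 9, strength 2·5 + 1·8 = 18.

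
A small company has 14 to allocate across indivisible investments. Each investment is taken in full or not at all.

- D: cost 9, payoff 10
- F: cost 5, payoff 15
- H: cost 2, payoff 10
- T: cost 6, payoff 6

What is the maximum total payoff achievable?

31

D + F: cost 9 + 5 = 14 ≤ 14, payoff 10 + 15 = 25.
F + H + T: cost 5 + 2 + 6 = 13 ≤ 14, payoff 15 + 10 + 6 = 31.
F + H: cost 5 + 2 = 7 ≤ 14, payoff 15 + 10 = 25.
Best is F, H, and T with total payoff 31.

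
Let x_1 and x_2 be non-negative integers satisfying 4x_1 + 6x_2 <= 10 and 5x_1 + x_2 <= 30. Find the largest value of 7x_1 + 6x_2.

The continuous relaxation peaks at (2.5, 0) with value 17.50; rounding to a feasible lattice point costs some objective.
(x_1,x_2)=(2,0): 4·2+6·0=8≤10, 5·2+1·0=10≤30, objective 14.
(x_1,x_2)=(1,1): 4·1+6·1=10≤10, 5·1+1·1=6≤30, objective 13.
(x_1,x_2)=(1,0): 4·1+6·0=4≤10, 5·1+1·0=5≤30, objective 7.
The best lattice point is (2,0), giving 14.

14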